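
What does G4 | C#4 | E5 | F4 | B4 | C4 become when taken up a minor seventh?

F5 B4 D6 Eb5 A5 Bb4

G4 gives F5
C#4 gives B4
E5 gives D6
F4 gives Eb5
B4 gives A5
C4 gives Bb4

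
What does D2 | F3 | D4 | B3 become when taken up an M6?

B2 D4 B4 G#4

D2 -> B2
F3 -> D4
D4 -> B4
B3 -> G#4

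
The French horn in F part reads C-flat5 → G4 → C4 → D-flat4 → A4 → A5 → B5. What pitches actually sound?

Fb4 C4 F3 Gb3 D4 D5 E5

Written C4 on the French horn in F sounds as F3, a perfect fifth lower; apply that shift to every note.
Cb5 -> Fb4
G4 -> C4
C4 -> F3
Db4 -> Gb3
A4 -> D4
A5 -> D5
B5 -> E5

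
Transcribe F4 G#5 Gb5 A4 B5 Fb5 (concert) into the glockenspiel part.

F2 G#3 Gb3 A2 B3 Fb3

The glockenspiel sounds a perfect fifteenth above written, so the written part must be a perfect fifteenth below concert — transpose each note down.
F4 -> F2
G#5 -> G#3
Gb5 -> Gb3
A4 -> A2
B5 -> B3
Fb5 -> Fb3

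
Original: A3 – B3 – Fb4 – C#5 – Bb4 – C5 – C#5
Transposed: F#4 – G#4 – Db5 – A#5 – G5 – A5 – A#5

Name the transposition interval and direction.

From A3 to F#4 is 6 letter names — a sixth of some quality.
A3 to F#4 is 9 semitones, which makes it a major sixth; the second version is higher, so the direction is up.
Checking another pair — C#5 → A#5 — gives the same interval.

up a major sixth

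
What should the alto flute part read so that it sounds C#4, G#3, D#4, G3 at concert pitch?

F#4 C#4 G#4 C4

The alto flute sounds a perfect fourth below written, so the written part must be a perfect fourth above concert — transpose each note up.
C#4 → F#4
G#3 → C#4
D#4 → G#4
G3 → C4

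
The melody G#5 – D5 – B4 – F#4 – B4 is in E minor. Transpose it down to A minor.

From E down to A is a perfect fifth; apply that to each pitch.
G#5 -> C#5
D5 -> G4
B4 -> E4
F#4 -> B3
B4 -> E4

C#5 G4 E4 B3 E4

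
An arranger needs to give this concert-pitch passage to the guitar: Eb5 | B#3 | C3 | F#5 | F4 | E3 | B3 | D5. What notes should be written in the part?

Written C4 sounds as C3 on the guitar, so concert pitches are written a perfect octave up.
Eb5 becomes Eb6
B#3 becomes B#4
C3 becomes C4
F#5 becomes F#6
F4 becomes F5
E3 becomes E4
B3 becomes B4
D5 becomes D6

Eb6 B#4 C4 F#6 F5 E4 B4 D6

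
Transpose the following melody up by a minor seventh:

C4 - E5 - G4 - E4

C4 gives Bb4
E5 gives D6
G4 gives F5
E4 gives D5

Bb4 D6 F5 D5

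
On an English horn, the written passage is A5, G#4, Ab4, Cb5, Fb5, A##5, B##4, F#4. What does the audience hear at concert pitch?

Written C4 on the English horn sounds as F3, a perfect fifth lower; apply that shift to every note.
A5 gives D5
G#4 gives C#4
Ab4 gives Db4
Cb5 gives Fb4
Fb5 gives Bbb4
A##5 gives D##5
B##4 gives E##4
F#4 gives B3

D5 C#4 Db4 Fb4 Bbb4 D##5 E##4 B3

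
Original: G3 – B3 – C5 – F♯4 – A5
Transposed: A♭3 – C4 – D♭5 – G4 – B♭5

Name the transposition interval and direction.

Take the first pair: G3 → Ab3. G to A spans 2 letter names, so the interval is some kind of second.
G3 to Ab3 is 1 semitone, which makes it a minor second; the second version is higher, so the direction is up.
Checking another pair — A5 → Bb5 — gives the same interval.

up a minor second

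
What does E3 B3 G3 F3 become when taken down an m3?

C#3 G#3 E3 D3

E3 down a minor third is C#3.
B3: a third down reaches G, and 3 semitones makes it G#3.
G3: a third down reaches E, and 3 semitones makes it E3.
A minor third down from F3 gives D3.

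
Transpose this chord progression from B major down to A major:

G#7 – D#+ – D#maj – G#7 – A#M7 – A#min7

F#7 C#+ C#maj F#7 G#M7 G#min7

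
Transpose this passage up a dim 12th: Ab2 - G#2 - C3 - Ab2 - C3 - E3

A diminished twelfth up from Ab2 gives Ebb4.
A diminished twelfth up from G#2 gives D4.
C3 up a diminished twelfth is Gb4.
A diminished twelfth up from Ab2 gives Ebb4.
C3: a twelfth up reaches G, and 18 semitones makes it Gb4.
E3 up a diminished twelfth is Bb4.

Ebb4 D4 Gb4 Ebb4 Gb4 Bb4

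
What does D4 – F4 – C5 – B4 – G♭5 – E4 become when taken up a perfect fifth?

A4 C5 G5 F#5 Db6 B4

D4 becomes A4
F4 becomes C5
C5 becomes G5
B4 becomes F#5
Gb5 becomes Db6
E4 becomes B4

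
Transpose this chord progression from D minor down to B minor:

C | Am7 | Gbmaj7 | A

A F#m7 Ebmaj7 F#

D minor down to B minor is a minor third; each chord root moves by that interval while the quality stays the same.
C: root C down a minor third → A, giving A.
Am7: root A down a minor third → F#, giving F#m7.
Gbmaj7: root Gb down a minor third → Eb, giving Ebmaj7.
A: root A down a minor third → F#, giving F#.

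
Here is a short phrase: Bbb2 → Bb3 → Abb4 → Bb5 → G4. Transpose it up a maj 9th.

Cb4 C5 Bbb5 C7 A5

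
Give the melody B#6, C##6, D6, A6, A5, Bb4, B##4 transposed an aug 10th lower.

G5 A4 Bbb4 Fb5 Fb4 Gbb3 G#3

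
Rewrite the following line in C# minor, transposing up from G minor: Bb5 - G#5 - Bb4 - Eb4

E6 C##6 E5 A4

G minor to C# minor up is an augmented fourth, so every note moves up by that interval.
Bb5 gives E6
G#5 gives C##6
Bb4 gives E5
Eb4 gives A4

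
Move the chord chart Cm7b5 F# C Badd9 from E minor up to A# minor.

E minor up to A# minor is an augmented fourth; each chord root moves by that interval while the quality stays the same.
Cm7b5: root C up an augmented fourth → F#, giving F#m7b5.
F#: root F# up an augmented fourth → B#, giving B#.
C: root C up an augmented fourth → F#, giving F#.
Badd9: root B up an augmented fourth → E#, giving E#add9.

F#m7b5 B# F# E#add9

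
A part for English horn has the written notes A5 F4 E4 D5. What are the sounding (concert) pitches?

The English horn sounds a perfect fifth below written, so transpose each written note down a perfect fifth.
A5 -> D5
F4 -> Bb3
E4 -> A3
D5 -> G4

D5 Bb3 A3 G4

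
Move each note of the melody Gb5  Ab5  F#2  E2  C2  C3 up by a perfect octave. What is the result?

Gb5 becomes Gb6
Ab5 becomes Ab6
F#2 becomes F#3
E2 becomes E3
C2 becomes C3
C3 becomes C4

Gb6 Ab6 F#3 E3 C3 C4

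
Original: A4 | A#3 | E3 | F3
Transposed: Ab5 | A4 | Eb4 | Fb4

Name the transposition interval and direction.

From A4 to Ab5 is 8 letter names — an octave of some quality.
A4 to Ab5 is 11 semitones, which makes it a diminished octave; the second version is higher, so the direction is up.
Checking another pair — F3 → Fb4 — gives the same interval.

up a diminished octave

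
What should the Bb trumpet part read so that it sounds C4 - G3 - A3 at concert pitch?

D4 A3 B3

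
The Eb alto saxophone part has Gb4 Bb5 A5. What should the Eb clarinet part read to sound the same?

First find concert pitch: the Eb alto saxophone sounds a major sixth below written, so Gb4 Bb5 A5 sounds Bbb3 Db5 C5.
Then write for Eb clarinet: it sounds a minor third above written, so the part must be a minor third below concert.
Bbb3 → Gb3
Db5 → Bb4
C5 → A4

Gb3 Bb4 A4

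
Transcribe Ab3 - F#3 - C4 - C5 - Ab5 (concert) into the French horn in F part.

Eb4 C#4 G4 G5 Eb6

The French horn in F sounds a perfect fifth below written, so the written part must be a perfect fifth above concert — transpose each note up.
Ab3 gives Eb4
F#3 gives C#4
C4 gives G4
C5 gives G5
Ab5 gives Eb6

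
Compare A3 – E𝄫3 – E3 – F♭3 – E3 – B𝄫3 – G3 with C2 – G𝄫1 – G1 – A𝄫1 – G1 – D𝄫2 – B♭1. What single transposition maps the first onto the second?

From A3 to C2 is 13 letter names — a thirteenth of some quality.
C2 to A3 is 21 semitones, which makes it a major thirteenth; the second version is lower, so the direction is down.
Checking another pair — G3 → Bb1 — gives the same interval.

down a major thirteenth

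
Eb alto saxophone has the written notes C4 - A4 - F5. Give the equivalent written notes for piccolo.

Eb2 C3 Ab3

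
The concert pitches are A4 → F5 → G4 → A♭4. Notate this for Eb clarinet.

The Eb clarinet sounds a minor third above written, so the written part must be a minor third below concert — transpose each note down.
A4 gives F#4
F5 gives D5
G4 gives E4
Ab4 gives F4

F#4 D5 E4 F4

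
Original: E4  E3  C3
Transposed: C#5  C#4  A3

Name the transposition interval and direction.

up a major sixth

From E4 to C#5 is 6 letter names — a sixth of some quality.
E4 to C#5 is 9 semitones, which makes it a major sixth; the second version is higher, so the direction is up.
Checking another pair — C3 → A3 — gives the same interval.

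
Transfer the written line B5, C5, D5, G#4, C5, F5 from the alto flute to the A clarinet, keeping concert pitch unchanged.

A5 Bb4 C5 F#4 Bb4 Eb5

First find concert pitch: the alto flute sounds a perfect fourth below written, so B5 C5 D5 G#4 C5 F5 sounds F#5 G4 A4 D#4 G4 C5.
Then write for A clarinet: it sounds a minor third below written, so the part must be a minor third above concert.
F#5 → A5
G4 → Bb4
A4 → C5
D#4 → F#4
G4 → Bb4
C5 → Eb5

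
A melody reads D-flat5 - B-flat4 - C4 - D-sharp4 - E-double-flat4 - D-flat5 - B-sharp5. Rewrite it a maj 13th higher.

Bb6 G6 A5 B#5 Cb6 Bb6 G##7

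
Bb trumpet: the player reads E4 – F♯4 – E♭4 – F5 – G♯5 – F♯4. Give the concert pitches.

Written C4 on the Bb trumpet sounds as Bb3, a major second lower; apply that shift to every note.
E4 → D4
F#4 → E4
Eb4 → Db4
F5 → Eb5
G#5 → F#5
F#4 → E4

D4 E4 Db4 Eb5 F#5 E4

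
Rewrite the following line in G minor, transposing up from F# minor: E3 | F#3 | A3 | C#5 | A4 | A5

From F# up to G is a minor second; apply that to each pitch.
E3 -> F3
F#3 -> G3
A3 -> Bb3
C#5 -> D5
A4 -> Bb4
A5 -> Bb5

F3 G3 Bb3 D5 Bb4 Bb5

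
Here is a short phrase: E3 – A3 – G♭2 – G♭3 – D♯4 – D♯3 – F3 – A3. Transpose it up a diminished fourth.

A diminished fourth up from E3 gives Ab3.
A3 up a diminished fourth is Db4.
Gb2 up a diminished fourth is Cbb3.
A diminished fourth up from Gb3 gives Cbb4.
D#4 up a diminished fourth is G4.
D#3 up a diminished fourth is G3.
F3: a fourth up reaches B, and 4 semitones makes it Bbb3.
A diminished fourth up from A3 gives Db4.

Ab3 Db4 Cbb3 Cbb4 G4 G3 Bbb3 Db4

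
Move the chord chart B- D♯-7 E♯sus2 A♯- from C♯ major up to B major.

A- C#-7 D#sus2 G#-

C♯ major up to B major is a minor seventh; each chord root moves by that interval while the quality stays the same.
B-: root B up a minor seventh → A, giving A-.
D♯-7: root D♯ up a minor seventh → C#, giving C#-7.
E♯sus2: root E♯ up a minor seventh → D#, giving D#sus2.
A♯-: root A♯ up a minor seventh → G#, giving G#-.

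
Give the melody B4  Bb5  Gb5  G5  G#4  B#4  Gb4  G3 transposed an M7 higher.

B4: a seventh up reaches A, and 11 semitones makes it A#5.
Bb5 up a major seventh is A6.
Gb5 up a major seventh is F6.
G5 up a major seventh is F#6.
G#4: a seventh up reaches F, and 11 semitones makes it F##5.
A major seventh up from B#4 gives A##5.
Gb4: a seventh up reaches F, and 11 semitones makes it F5.
G3: a seventh up reaches F, and 11 semitones makes it F#4.

A#5 A6 F6 F#6 F##5 A##5 F5 F#4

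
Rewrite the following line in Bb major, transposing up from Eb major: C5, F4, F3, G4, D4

G5 C5 C4 D5 A4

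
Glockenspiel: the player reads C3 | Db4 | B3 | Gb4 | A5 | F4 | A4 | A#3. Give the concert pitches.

The glockenspiel sounds a perfect fifteenth above written, so transpose each written note up a perfect fifteenth.
C3 -> C5
Db4 -> Db6
B3 -> B5
Gb4 -> Gb6
A5 -> A7
F4 -> F6
A4 -> A6
A#3 -> A#5

C5 Db6 B5 Gb6 A7 F6 A6 A#5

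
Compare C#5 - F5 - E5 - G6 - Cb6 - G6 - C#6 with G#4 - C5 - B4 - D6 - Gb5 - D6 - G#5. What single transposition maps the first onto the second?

Take the first pair: C#5 → G#4. C to G spans 4 letter names, so the interval is some kind of fourth.
G#4 to C#5 is 5 semitones, which makes it a perfect fourth; the second version is lower, so the direction is down.
Checking another pair — C#6 → G#5 — gives the same interval.

down a perfect fourth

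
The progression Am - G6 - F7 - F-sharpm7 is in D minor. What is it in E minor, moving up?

Bm A6 G7 G#m7

D minor up to E minor is a major second; each chord root moves by that interval while the quality stays the same.
Am: root A up a major second → B, giving Bm.
G6: root G up a major second → A, giving A6.
F7: root F up a major second → G, giving G7.
F-sharpm7: root F-sharp up a major second → G#, giving G#m7.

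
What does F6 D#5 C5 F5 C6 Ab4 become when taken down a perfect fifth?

Bb5 G#4 F4 Bb4 F5 Db4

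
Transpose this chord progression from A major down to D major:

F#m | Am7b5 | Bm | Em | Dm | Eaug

Bm Dm7b5 Em Am Gm Aaug

A major down to D major is a perfect fifth; each chord root moves by that interval while the quality stays the same.
F#m: root F# down a perfect fifth → B, giving Bm.
Am7b5: root A down a perfect fifth → D, giving Dm7b5.
Bm: root B down a perfect fifth → E, giving Em.
Em: root E down a perfect fifth → A, giving Am.
Dm: root D down a perfect fifth → G, giving Gm.
Eaug: root E down a perfect fifth → A, giving Aaug.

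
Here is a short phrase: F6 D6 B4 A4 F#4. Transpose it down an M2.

Eb6 C6 A4 G4 E4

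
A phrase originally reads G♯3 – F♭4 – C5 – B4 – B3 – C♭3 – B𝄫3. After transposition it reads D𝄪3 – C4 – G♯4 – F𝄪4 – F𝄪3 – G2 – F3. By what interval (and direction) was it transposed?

down a diminished fourth

Take the first pair: G#3 → D##3. G to D spans 4 letter names, so the interval is some kind of fourth.
D##3 to G#3 is 4 semitones, which makes it a diminished fourth; the second version is lower, so the direction is down.
Checking another pair — Bbb3 → F3 — gives the same interval.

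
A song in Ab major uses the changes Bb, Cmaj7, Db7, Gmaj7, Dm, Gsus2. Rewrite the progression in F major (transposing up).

G Amaj7 Bb7 Emaj7 Bm Esus2

Ab major up to F major is a major sixth; each chord root moves by that interval while the quality stays the same.
Bb: root Bb up a major sixth → G, giving G.
Cmaj7: root C up a major sixth → A, giving Amaj7.
Db7: root Db up a major sixth → Bb, giving Bb7.
Gmaj7: root G up a major sixth → E, giving Emaj7.
Dm: root D up a major sixth → B, giving Bm.
Gsus2: root G up a major sixth → E, giving Esus2.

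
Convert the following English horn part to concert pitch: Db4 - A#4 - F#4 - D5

The English horn sounds a perfect fifth below written, so transpose each written note down a perfect fifth.
Db4 → Gb3
A#4 → D#4
F#4 → B3
D5 → G4

Gb3 D#4 B3 G4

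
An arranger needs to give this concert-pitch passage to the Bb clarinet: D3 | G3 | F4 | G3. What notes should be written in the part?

The Bb clarinet sounds a major second below written, so the written part must be a major second above concert — transpose each note up.
D3 → E3
G3 → A3
F4 → G4
G3 → A3

E3 A3 G4 A3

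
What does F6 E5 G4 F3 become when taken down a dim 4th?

C#6 B#4 D#4 C#3

F6 → C#6
E5 → B#4
G4 → D#4
F3 → C#3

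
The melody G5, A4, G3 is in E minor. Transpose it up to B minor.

E minor to B minor up is a perfect fifth, so every note moves up by that interval.
G5 → D6
A4 → E5
G3 → D4

D6 E5 D4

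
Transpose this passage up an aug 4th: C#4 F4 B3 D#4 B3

C#4 becomes F##4
F4 becomes B4
B3 becomes E#4
D#4 becomes G##4
B3 becomes E#4

F##4 B4 E#4 G##4 E#4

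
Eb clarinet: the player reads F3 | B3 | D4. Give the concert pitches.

Ab3 D4 F4

Written C4 on the Eb clarinet sounds as Eb4, a minor third higher; apply that shift to every note.
F3 -> Ab3
B3 -> D4
D4 -> F4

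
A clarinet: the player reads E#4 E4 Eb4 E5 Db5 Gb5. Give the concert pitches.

C##4 C#4 C4 C#5 Bb4 Eb5

Written C4 on the A clarinet sounds as A3, a minor third lower; apply that shift to every note.
E#4 -> C##4
E4 -> C#4
Eb4 -> C4
E5 -> C#5
Db5 -> Bb4
Gb5 -> Eb5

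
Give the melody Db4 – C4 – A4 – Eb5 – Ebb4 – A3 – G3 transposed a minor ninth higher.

Ebb5 Db5 Bb5 Fb6 Fbb5 Bb4 Ab4

Db4 → Ebb5
C4 → Db5
A4 → Bb5
Eb5 → Fb6
Ebb4 → Fbb5
A3 → Bb4
G3 → Ab4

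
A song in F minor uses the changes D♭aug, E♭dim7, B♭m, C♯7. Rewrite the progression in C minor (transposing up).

Abaug Bbdim7 Fm G#7

F minor up to C minor is a perfect fifth; each chord root moves by that interval while the quality stays the same.
D♭aug: root D♭ up a perfect fifth → Ab, giving Abaug.
E♭dim7: root E♭ up a perfect fifth → Bb, giving Bbdim7.
B♭m: root B♭ up a perfect fifth → F, giving Fm.
C♯7: root C♯ up a perfect fifth → G#, giving G#7.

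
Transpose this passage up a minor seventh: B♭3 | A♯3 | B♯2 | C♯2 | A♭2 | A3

Bb3: a seventh up reaches A, and 10 semitones makes it Ab4.
A#3: a seventh up reaches G, and 10 semitones makes it G#4.
A minor seventh up from B#2 gives A#3.
C#2 up a minor seventh is B2.
Ab2: a seventh up reaches G, and 10 semitones makes it Gb3.
A3: a seventh up reaches G, and 10 semitones makes it G4.

Ab4 G#4 A#3 B2 Gb3 G4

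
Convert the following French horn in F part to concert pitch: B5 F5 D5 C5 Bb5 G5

E5 Bb4 G4 F4 Eb5 C5

The French horn in F sounds a perfect fifth below written, so transpose each written note down a perfect fifth.
B5 gives E5
F5 gives Bb4
D5 gives G4
C5 gives F4
Bb5 gives Eb5
G5 gives C5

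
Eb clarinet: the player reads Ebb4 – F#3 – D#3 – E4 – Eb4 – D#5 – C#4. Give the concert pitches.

Written C4 on the Eb clarinet sounds as Eb4, a minor third higher; apply that shift to every note.
Ebb4 -> Gbb4
F#3 -> A3
D#3 -> F#3
E4 -> G4
Eb4 -> Gb4
D#5 -> F#5
C#4 -> E4

Gbb4 A3 F#3 G4 Gb4 F#5 E4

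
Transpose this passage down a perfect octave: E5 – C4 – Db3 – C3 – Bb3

E4 C3 Db2 C2 Bb2

E5 → E4
C4 → C3
Db3 → Db2
C3 → C2
Bb3 → Bb2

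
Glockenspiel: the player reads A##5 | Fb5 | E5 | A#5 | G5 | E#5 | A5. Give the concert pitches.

A##7 Fb7 E7 A#7 G7 E#7 A7

Written C4 on the glockenspiel sounds as C6, a perfect fifteenth higher; apply that shift to every note.
A##5 becomes A##7
Fb5 becomes Fb7
E5 becomes E7
A#5 becomes A#7
G5 becomes G7
E#5 becomes E#7
A5 becomes A7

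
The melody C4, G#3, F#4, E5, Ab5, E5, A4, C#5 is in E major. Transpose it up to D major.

From E up to D is a minor seventh; apply that to each pitch.
C4 -> Bb4
G#3 -> F#4
F#4 -> E5
E5 -> D6
Ab5 -> Gb6
E5 -> D6
A4 -> G5
C#5 -> B5

Bb4 F#4 E5 D6 Gb6 D6 G5 B5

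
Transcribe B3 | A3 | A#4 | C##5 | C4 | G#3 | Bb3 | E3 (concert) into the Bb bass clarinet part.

The Bb bass clarinet sounds a major ninth below written, so the written part must be a major ninth above concert — transpose each note up.
B3 to C#5
A3 to B4
A#4 to B#5
C##5 to D##6
C4 to D5
G#3 to A#4
Bb3 to C5
E3 to F#4

C#5 B4 B#5 D##6 D5 A#4 C5 F#4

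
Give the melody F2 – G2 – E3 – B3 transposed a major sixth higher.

D3 E3 C#4 G#4

A major sixth up from F2 gives D3.
G2 up a major sixth is E3.
E3 up a major sixth is C#4.
A major sixth up from B3 gives G#4.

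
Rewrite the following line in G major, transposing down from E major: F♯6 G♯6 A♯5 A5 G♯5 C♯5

From E down to G is a major sixth; apply that to each pitch.
F#6 becomes A5
G#6 becomes B5
A#5 becomes C#5
A5 becomes C5
G#5 becomes B4
C#5 becomes E4

A5 B5 C#5 C5 B4 E4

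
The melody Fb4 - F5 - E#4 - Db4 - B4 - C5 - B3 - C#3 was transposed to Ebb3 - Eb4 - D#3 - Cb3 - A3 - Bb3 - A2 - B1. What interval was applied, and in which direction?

Take the first pair: Fb4 → Ebb3. F to E spans 9 letter names, so the interval is some kind of ninth.
Ebb3 to Fb4 is 14 semitones, which makes it a major ninth; the second version is lower, so the direction is down.
Checking another pair — C#3 → B1 — gives the same interval.

down a major ninth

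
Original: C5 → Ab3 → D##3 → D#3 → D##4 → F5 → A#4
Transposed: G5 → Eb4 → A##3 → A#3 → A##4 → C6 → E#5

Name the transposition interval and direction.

From C5 to G5 is 5 letter names — a fifth of some quality.
C5 to G5 is 7 semitones, which makes it a perfect fifth; the second version is higher, so the direction is up.
Checking another pair — A#4 → E#5 — gives the same interval.

up a perfect fifth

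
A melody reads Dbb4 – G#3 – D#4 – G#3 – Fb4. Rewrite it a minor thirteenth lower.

Dbb4 down a minor thirteenth is Fb2.
G#3 down a minor thirteenth is B#1.
D#4 down a minor thirteenth is F##2.
G#3: a thirteenth down reaches B, and 20 semitones makes it B#1.
Fb4: a thirteenth down reaches A, and 20 semitones makes it Ab2.

Fb2 B#1 F##2 B#1 Ab2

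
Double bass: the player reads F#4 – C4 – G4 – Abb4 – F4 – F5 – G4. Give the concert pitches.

The double bass sounds a perfect octave below written, so transpose each written note down a perfect octave.
F#4 becomes F#3
C4 becomes C3
G4 becomes G3
Abb4 becomes Abb3
F4 becomes F3
F5 becomes F4
G4 becomes G3

F#3 C3 G3 Abb3 F3 F4 G3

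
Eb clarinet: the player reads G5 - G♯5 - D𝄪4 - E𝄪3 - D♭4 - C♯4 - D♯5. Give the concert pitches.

Bb5 B5 F##4 G##3 Fb4 E4 F#5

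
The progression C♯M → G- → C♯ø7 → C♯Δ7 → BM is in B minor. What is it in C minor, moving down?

DM Ab- Dø7 DΔ7 CM

B minor down to C minor is a major seventh; each chord root moves by that interval while the quality stays the same.
C♯M: root C♯ down a major seventh → D, giving DM.
G-: root G down a major seventh → Ab, giving Ab-.
C♯ø7: root C♯ down a major seventh → D, giving Dø7.
C♯Δ7: root C♯ down a major seventh → D, giving DΔ7.
BM: root B down a major seventh → C, giving CM.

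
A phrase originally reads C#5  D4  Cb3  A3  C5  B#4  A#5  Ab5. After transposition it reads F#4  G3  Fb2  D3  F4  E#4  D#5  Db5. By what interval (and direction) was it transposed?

down a perfect fifth

Take the first pair: C#5 → F#4. C to F spans 5 letter names, so the interval is some kind of fifth.
F#4 to C#5 is 7 semitones, which makes it a perfect fifth; the second version is lower, so the direction is down.
Checking another pair — Ab5 → Db5 — gives the same interval.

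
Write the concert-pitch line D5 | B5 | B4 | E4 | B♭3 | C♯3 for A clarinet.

The A clarinet sounds a minor third below written, so the written part must be a minor third above concert — transpose each note up.
D5 → F5
B5 → D6
B4 → D5
E4 → G4
Bb3 → Db4
C#3 → E3

F5 D6 D5 G4 Db4 E3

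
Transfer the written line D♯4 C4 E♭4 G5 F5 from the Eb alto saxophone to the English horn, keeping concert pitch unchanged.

First find concert pitch: the Eb alto saxophone sounds a major sixth below written, so D♯4 C4 E♭4 G5 F5 sounds F#3 Eb3 Gb3 Bb4 Ab4.
Then write for English horn: it sounds a perfect fifth below written, so the part must be a perfect fifth above concert.
F#3 → C#4
Eb3 → Bb3
Gb3 → Db4
Bb4 → F5
Ab4 → Eb5

C#4 Bb3 Db4 F5 Eb5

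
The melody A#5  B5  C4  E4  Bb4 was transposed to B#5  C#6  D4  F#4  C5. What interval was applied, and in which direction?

up a major second

Take the first pair: A#5 → B#5. A to B spans 2 letter names, so the interval is some kind of second.
A#5 to B#5 is 2 semitones, which makes it a major second; the second version is higher, so the direction is up.
Checking another pair — Bb4 → C5 — gives the same interval.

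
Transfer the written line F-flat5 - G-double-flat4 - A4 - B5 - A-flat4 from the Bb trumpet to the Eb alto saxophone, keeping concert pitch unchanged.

First find concert pitch: the Bb trumpet sounds a major second below written, so F-flat5 G-double-flat4 A4 B5 A-flat4 sounds Ebb5 Fbb4 G4 A5 Gb4.
Then write for Eb alto saxophone: it sounds a major sixth below written, so the part must be a major sixth above concert.
Ebb5 → Cb6
Fbb4 → Dbb5
G4 → E5
A5 → F#6
Gb4 → Eb5

Cb6 Dbb5 E5 F#6 Eb5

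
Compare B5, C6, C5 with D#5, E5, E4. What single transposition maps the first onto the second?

down a minor sixth

From B5 to D#5 is 6 letter names — a sixth of some quality.
D#5 to B5 is 8 semitones, which makes it a minor sixth; the second version is lower, so the direction is down.
Checking another pair — C5 → E4 — gives the same interval.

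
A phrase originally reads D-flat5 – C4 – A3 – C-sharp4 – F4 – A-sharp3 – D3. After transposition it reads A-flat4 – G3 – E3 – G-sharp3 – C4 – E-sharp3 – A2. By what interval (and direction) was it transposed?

down a perfect fourth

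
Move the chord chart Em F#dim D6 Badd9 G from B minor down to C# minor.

B minor down to C# minor is a minor seventh; each chord root moves by that interval while the quality stays the same.
Em: root E down a minor seventh → F#, giving F#m.
F#dim: root F# down a minor seventh → G#, giving G#dim.
D6: root D down a minor seventh → E, giving E6.
Badd9: root B down a minor seventh → C#, giving C#add9.
G: root G down a minor seventh → A, giving A.

F#m G#dim E6 C#add9 A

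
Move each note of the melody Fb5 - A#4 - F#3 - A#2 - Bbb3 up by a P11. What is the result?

Fb5: an eleventh up reaches B, and 17 semitones makes it Bbb6.
A#4: an eleventh up reaches D, and 17 semitones makes it D#6.
F#3: an eleventh up reaches B, and 17 semitones makes it B4.
A perfect eleventh up from A#2 gives D#4.
Bbb3: an eleventh up reaches E, and 17 semitones makes it Ebb5.

Bbb6 D#6 B4 D#4 Ebb5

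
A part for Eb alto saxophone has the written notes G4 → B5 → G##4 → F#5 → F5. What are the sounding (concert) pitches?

Bb3 D5 B#3 A4 Ab4

The Eb alto saxophone sounds a major sixth below written, so transpose each written note down a major sixth.
G4 to Bb3
B5 to D5
G##4 to B#3
F#5 to A4
F5 to Ab4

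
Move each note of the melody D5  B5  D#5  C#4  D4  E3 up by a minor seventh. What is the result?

C6 A6 C#6 B4 C5 D4

D5 up a minor seventh is C6.
B5 up a minor seventh is A6.
D#5: a seventh up reaches C, and 10 semitones makes it C#6.
A minor seventh up from C#4 gives B4.
D4 up a minor seventh is C5.
A minor seventh up from E3 gives D4.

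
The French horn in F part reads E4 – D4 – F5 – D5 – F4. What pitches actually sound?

Written C4 on the French horn in F sounds as F3, a perfect fifth lower; apply that shift to every note.
E4 to A3
D4 to G3
F5 to Bb4
D5 to G4
F4 to Bb3

A3 G3 Bb4 G4 Bb3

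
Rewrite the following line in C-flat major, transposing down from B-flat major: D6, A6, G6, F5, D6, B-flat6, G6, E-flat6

Eb5 Bb5 Ab5 Gb4 Eb5 Cb6 Ab5 Fb5

B-flat major to C-flat major down is a major seventh, so every note moves down by that interval.
D6 to Eb5
A6 to Bb5
G6 to Ab5
F5 to Gb4
D6 to Eb5
Bb6 to Cb6
G6 to Ab5
Eb6 to Fb5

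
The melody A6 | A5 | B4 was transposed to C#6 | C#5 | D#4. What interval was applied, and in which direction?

down a minor sixth

Take the first pair: A6 → C#6. A to C spans 6 letter names, so the interval is some kind of sixth.
C#6 to A6 is 8 semitones, which makes it a minor sixth; the second version is lower, so the direction is down.
Checking another pair — B4 → D#4 — gives the same interval.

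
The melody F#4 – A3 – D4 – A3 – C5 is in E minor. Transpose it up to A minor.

E minor to A minor up is a perfect fourth, so every note moves up by that interval.
F#4 → B4
A3 → D4
D4 → G4
A3 → D4
C5 → F5

B4 D4 G4 D4 F5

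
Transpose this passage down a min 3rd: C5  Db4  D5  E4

A minor third down from C5 gives A4.
Db4 down a minor third is Bb3.
A minor third down from D5 gives B4.
E4 down a minor third is C#4.

A4 Bb3 B4 C#4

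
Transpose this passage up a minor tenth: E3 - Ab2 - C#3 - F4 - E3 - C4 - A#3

G4 Cb4 E4 Ab5 G4 Eb5 C#5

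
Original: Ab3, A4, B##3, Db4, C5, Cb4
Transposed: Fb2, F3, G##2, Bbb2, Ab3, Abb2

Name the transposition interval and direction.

down a major tenth

Take the first pair: Ab3 → Fb2. A to F spans 10 letter names, so the interval is some kind of tenth.
Fb2 to Ab3 is 16 semitones, which makes it a major tenth; the second version is lower, so the direction is down.
Checking another pair — Cb4 → Abb2 — gives the same interval.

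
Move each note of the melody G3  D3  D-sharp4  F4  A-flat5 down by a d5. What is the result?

C#3 G#2 G##3 B3 D5

A diminished fifth down from G3 gives C#3.
A diminished fifth down from D3 gives G#2.
D#4 down a diminished fifth is G##3.
F4: a fifth down reaches B, and 6 semitones makes it B3.
Ab5 down a diminished fifth is D5.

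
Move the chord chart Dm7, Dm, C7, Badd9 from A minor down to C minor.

Fm7 Fm Eb7 Dadd9

A minor down to C minor is a major sixth; each chord root moves by that interval while the quality stays the same.
Dm7: root D down a major sixth → F, giving Fm7.
Dm: root D down a major sixth → F, giving Fm.
C7: root C down a major sixth → Eb, giving Eb7.
Badd9: root B down a major sixth → D, giving Dadd9.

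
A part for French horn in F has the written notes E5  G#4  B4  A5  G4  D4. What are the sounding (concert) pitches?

The French horn in F sounds a perfect fifth below written, so transpose each written note down a perfect fifth.
E5 -> A4
G#4 -> C#4
B4 -> E4
A5 -> D5
G4 -> C4
D4 -> G3

A4 C#4 E4 D5 C4 G3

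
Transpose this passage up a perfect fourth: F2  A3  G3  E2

Bb2 D4 C4 A2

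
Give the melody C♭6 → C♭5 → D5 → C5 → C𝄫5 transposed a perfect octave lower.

Cb5 Cb4 D4 C4 Cbb4

Cb6 to Cb5
Cb5 to Cb4
D5 to D4
C5 to C4
Cbb5 to Cbb4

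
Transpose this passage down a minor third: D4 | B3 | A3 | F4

B3 G#3 F#3 D4

D4 becomes B3
B3 becomes G#3
A3 becomes F#3
F4 becomes D4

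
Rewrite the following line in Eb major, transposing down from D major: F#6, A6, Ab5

From D down to Eb is a major seventh; apply that to each pitch.
F#6 becomes G5
A6 becomes Bb5
Ab5 becomes Bbb4

G5 Bb5 Bbb4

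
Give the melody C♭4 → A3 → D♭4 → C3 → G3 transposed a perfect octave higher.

Cb5 A4 Db5 C4 G4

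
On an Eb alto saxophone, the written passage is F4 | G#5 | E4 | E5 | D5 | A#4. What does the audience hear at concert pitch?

The Eb alto saxophone sounds a major sixth below written, so transpose each written note down a major sixth.
F4 gives Ab3
G#5 gives B4
E4 gives G3
E5 gives G4
D5 gives F4
A#4 gives C#4

Ab3 B4 G3 G4 F4 C#4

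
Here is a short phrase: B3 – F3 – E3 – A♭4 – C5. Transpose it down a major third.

G3 Db3 C3 Fb4 Ab4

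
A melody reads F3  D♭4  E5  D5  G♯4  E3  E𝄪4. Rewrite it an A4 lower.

Cb3 Abb3 Bb4 Ab4 D4 Bb2 B#3

F3 down an augmented fourth is Cb3.
Db4 down an augmented fourth is Abb3.
E5 down an augmented fourth is Bb4.
D5: a fourth down reaches A, and 6 semitones makes it Ab4.
G#4 down an augmented fourth is D4.
E3: a fourth down reaches B, and 6 semitones makes it Bb2.
An augmented fourth down from E##4 gives B#3.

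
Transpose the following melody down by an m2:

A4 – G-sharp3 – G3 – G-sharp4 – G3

G#4 F##3 F#3 F##4 F#3

A4 gives G#4
G#3 gives F##3
G3 gives F#3
G#4 gives F##4
G3 gives F#3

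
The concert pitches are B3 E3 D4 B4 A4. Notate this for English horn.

F#4 B3 A4 F#5 E5

The English horn sounds a perfect fifth below written, so the written part must be a perfect fifth above concert — transpose each note up.
B3 to F#4
E3 to B3
D4 to A4
B4 to F#5
A4 to E5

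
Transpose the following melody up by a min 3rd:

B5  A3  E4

D6 C4 G4

B5 -> D6
A3 -> C4
E4 -> G4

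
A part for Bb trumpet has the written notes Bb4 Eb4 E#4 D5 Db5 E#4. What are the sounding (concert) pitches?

The Bb trumpet sounds a major second below written, so transpose each written note down a major second.
Bb4 gives Ab4
Eb4 gives Db4
E#4 gives D#4
D5 gives C5
Db5 gives Cb5
E#4 gives D#4

Ab4 Db4 D#4 C5 Cb5 D#4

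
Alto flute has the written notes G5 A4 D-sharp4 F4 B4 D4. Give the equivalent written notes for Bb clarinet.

First find concert pitch: the alto flute sounds a perfect fourth below written, so G5 A4 D-sharp4 F4 B4 D4 sounds D5 E4 A#3 C4 F#4 A3.
Then write for Bb clarinet: it sounds a major second below written, so the part must be a major second above concert.
D5 → E5
E4 → F#4
A#3 → B#3
C4 → D4
F#4 → G#4
A3 → B3

E5 F#4 B#3 D4 G#4 B3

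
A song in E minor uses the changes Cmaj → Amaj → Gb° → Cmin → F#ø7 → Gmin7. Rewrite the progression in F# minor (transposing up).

Dmaj Bmaj Ab° Dmin G#ø7 Amin7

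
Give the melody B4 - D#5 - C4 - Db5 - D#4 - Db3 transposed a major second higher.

C#5 E#5 D4 Eb5 E#4 Eb3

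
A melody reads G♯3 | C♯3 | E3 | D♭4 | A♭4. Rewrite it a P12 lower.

G#3: a twelfth down reaches C, and 19 semitones makes it C#2.
C#3 down a perfect twelfth is F#1.
E3 down a perfect twelfth is A1.
A perfect twelfth down from Db4 gives Gb2.
Ab4 down a perfect twelfth is Db3.

C#2 F#1 A1 Gb2 Db3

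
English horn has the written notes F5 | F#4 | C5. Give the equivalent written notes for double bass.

First find concert pitch: the English horn sounds a perfect fifth below written, so F5 F#4 C5 sounds Bb4 B3 F4.
Then write for double bass: it sounds a perfect octave below written, so the part must be a perfect octave above concert.
Bb4 → Bb5
B3 → B4
F4 → F5

Bb5 B4 F5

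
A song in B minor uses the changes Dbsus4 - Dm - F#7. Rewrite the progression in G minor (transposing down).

Bbbsus4 Bbm D7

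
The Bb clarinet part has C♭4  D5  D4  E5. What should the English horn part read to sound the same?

First find concert pitch: the Bb clarinet sounds a major second below written, so C♭4 D5 D4 E5 sounds Bbb3 C5 C4 D5.
Then write for English horn: it sounds a perfect fifth below written, so the part must be a perfect fifth above concert.
Bbb3 → Fb4
C5 → G5
C4 → G4
D5 → A5

Fb4 G5 G4 A5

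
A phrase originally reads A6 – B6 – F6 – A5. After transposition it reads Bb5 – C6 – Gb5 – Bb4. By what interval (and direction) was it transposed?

down a major seventh

Take the first pair: A6 → Bb5. A to B spans 7 letter names, so the interval is some kind of seventh.
Bb5 to A6 is 11 semitones, which makes it a major seventh; the second version is lower, so the direction is down.
Checking another pair — A5 → Bb4 — gives the same interval.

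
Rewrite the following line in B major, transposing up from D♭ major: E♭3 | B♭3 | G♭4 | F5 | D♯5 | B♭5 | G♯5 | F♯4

C#4 G#4 E5 D#6 B##5 G#6 E##6 D##5

D♭ major to B major up is an augmented sixth, so every note moves up by that interval.
Eb3 gives C#4
Bb3 gives G#4
Gb4 gives E5
F5 gives D#6
D#5 gives B##5
Bb5 gives G#6
G#5 gives E##6
F#4 gives D##5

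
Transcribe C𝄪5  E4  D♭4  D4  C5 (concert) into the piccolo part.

C##4 E3 Db3 D3 C4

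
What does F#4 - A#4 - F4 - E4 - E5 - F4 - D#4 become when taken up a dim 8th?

F#4 gives F5
A#4 gives A5
F4 gives Fb5
E4 gives Eb5
E5 gives Eb6
F4 gives Fb5
D#4 gives D5

F5 A5 Fb5 Eb5 Eb6 Fb5 D5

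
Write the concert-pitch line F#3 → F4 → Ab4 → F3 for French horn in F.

Written C4 sounds as F3 on the French horn in F, so concert pitches are written a perfect fifth up.
F#3 becomes C#4
F4 becomes C5
Ab4 becomes Eb5
F3 becomes C4

C#4 C5 Eb5 C4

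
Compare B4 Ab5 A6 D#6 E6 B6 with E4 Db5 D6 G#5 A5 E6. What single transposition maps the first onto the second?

From B4 to E4 is 5 letter names — a fifth of some quality.
E4 to B4 is 7 semitones, which makes it a perfect fifth; the second version is lower, so the direction is down.
Checking another pair — B6 → E6 — gives the same interval.

down a perfect fifth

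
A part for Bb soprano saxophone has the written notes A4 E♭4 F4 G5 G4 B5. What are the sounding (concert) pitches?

G4 Db4 Eb4 F5 F4 A5

The Bb soprano saxophone sounds a major second below written, so transpose each written note down a major second.
A4 -> G4
Eb4 -> Db4
F4 -> Eb4
G5 -> F5
G4 -> F4
B5 -> A5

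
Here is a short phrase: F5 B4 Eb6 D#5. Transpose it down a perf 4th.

C5 F#4 Bb5 A#4

F5 becomes C5
B4 becomes F#4
Eb6 becomes Bb5
D#5 becomes A#4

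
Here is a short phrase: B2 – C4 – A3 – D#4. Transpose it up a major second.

C#3 D4 B3 E#4

A major second up from B2 gives C#3.
C4: a second up reaches D, and 2 semitones makes it D4.
A3: a second up reaches B, and 2 semitones makes it B3.
A major second up from D#4 gives E#4.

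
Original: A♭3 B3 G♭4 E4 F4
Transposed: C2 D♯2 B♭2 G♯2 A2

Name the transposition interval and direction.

From Ab3 to C2 is 13 letter names — a thirteenth of some quality.
C2 to Ab3 is 20 semitones, which makes it a minor thirteenth; the second version is lower, so the direction is down.
Checking another pair — F4 → A2 — gives the same interval.

down a minor thirteenth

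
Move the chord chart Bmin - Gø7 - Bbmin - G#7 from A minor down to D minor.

Emin Cø7 Ebmin C#7

A minor down to D minor is a perfect fifth; each chord root moves by that interval while the quality stays the same.
Bmin: root B down a perfect fifth → E, giving Emin.
Gø7: root G down a perfect fifth → C, giving Cø7.
Bbmin: root Bb down a perfect fifth → Eb, giving Ebmin.
G#7: root G# down a perfect fifth → C#, giving C#7.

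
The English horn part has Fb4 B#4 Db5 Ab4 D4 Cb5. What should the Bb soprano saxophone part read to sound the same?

Cb4 F##4 Ab4 Eb4 A3 Gb4

First find concert pitch: the English horn sounds a perfect fifth below written, so Fb4 B#4 Db5 Ab4 D4 Cb5 sounds Bbb3 E#4 Gb4 Db4 G3 Fb4.
Then write for Bb soprano saxophone: it sounds a major second below written, so the part must be a major second above concert.
Bbb3 → Cb4
E#4 → F##4
Gb4 → Ab4
Db4 → Eb4
G3 → A3
Fb4 → Gb4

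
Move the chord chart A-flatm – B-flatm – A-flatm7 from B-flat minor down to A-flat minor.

Gbm Abm Gbm7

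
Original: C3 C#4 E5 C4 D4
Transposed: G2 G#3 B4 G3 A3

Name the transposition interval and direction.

down a perfect fourth

Take the first pair: C3 → G2. C to G spans 4 letter names, so the interval is some kind of fourth.
G2 to C3 is 5 semitones, which makes it a perfect fourth; the second version is lower, so the direction is down.
Checking another pair — D4 → A3 — gives the same interval.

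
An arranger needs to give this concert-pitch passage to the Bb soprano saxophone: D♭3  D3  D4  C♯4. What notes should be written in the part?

The Bb soprano saxophone sounds a major second below written, so the written part must be a major second above concert — transpose each note up.
Db3 -> Eb3
D3 -> E3
D4 -> E4
C#4 -> D#4

Eb3 E3 E4 D#4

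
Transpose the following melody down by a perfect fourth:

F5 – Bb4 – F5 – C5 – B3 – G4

C5 F4 C5 G4 F#3 D4

A perfect fourth down from F5 gives C5.
Bb4: a fourth down reaches F, and 5 semitones makes it F4.
F5: a fourth down reaches C, and 5 semitones makes it C5.
C5: a fourth down reaches G, and 5 semitones makes it G4.
A perfect fourth down from B3 gives F#3.
A perfect fourth down from G4 gives D4.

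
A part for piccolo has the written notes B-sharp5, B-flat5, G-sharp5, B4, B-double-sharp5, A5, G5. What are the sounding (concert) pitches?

Written C4 on the piccolo sounds as C5, a perfect octave higher; apply that shift to every note.
B#5 → B#6
Bb5 → Bb6
G#5 → G#6
B4 → B5
B##5 → B##6
A5 → A6
G5 → G6

B#6 Bb6 G#6 B5 B##6 A6 G6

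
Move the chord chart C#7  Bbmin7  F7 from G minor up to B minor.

E#7 Dmin7 A7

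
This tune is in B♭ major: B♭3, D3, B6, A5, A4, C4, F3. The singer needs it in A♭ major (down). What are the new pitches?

Ab3 C3 A6 G5 G4 Bb3 Eb3

From B♭ down to A♭ is a major second; apply that to each pitch.
Bb3 becomes Ab3
D3 becomes C3
B6 becomes A6
A5 becomes G5
A4 becomes G4
C4 becomes Bb3
F3 becomes Eb3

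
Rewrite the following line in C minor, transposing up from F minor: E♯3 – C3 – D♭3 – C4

F minor to C minor up is a perfect fifth, so every note moves up by that interval.
E#3 -> B#3
C3 -> G3
Db3 -> Ab3
C4 -> G4

B#3 G3 Ab3 G4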